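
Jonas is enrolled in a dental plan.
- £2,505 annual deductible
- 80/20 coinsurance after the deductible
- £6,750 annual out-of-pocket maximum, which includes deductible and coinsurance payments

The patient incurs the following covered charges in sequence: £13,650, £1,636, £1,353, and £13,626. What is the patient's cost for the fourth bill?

#1 (£13,650): deductible takes £2,505, £11,145 remains; coinsurance £11,145 × 20% = £2,229. Patient pays £4,734; OOP now £4,734.
#2 (£1,636): 20% coinsurance on £1,636 = £327.20. Patient pays £327.20; OOP now £5,061.20.
#3 (£1,353): deductible already satisfied, so patient's share is 20% × £1,353 = £270.60. Patient pays £270.60; OOP now £5,331.80.
#4 (£13,626): deductible met; 20% of £13,626 = £2,725.20. OOP would hit £8,057 > £6,750, so the cap limits the patient to £6,750 − £5,331.80 = £1,418.20.

£1,418.20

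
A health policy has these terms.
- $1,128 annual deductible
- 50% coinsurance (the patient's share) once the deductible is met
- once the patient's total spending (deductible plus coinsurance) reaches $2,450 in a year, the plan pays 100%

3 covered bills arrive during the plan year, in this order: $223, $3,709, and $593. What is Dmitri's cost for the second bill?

$2,227

#1 ($223): entire amount goes to the deductible. Patient pays $223; OOP now $223.
#2 ($3,709): deductible takes $905, $2,804 remains; coinsurance $2,804 × 50% = $1,402. Deductible plus coinsurance: $905 + $1,402 = $2,307. OOP would hit $2,530 > $2,450, so the cap limits the patient to $2,450 − $223 = $2,227.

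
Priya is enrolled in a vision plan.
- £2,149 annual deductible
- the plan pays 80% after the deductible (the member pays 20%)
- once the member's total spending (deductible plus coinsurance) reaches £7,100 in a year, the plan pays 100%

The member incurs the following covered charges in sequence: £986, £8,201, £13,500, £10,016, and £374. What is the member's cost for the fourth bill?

£843.40

Claim 1 (£986): all of it applies to the deductible. Member owes £986 (running OOP £986).
Claim 2 (£8,201): £1,163 finishes the deductible; £7,038 goes to coinsurance; coinsurance £7,038 × 20% = £1,407.60. Cost to member: £2,570.60. OOP to date £3,556.60.
Claim 3 (£13,500): deductible already satisfied, so member's share is 20% × £13,500 = £2,700. Member pays £2,700; OOP now £6,256.60.
Claim 4 (£10,016): deductible met; 20% of £10,016 = £2,003.20. OOP would hit £8,259.80 > £7,100, so the cap limits the member to £7,100 − £6,256.60 = £843.40.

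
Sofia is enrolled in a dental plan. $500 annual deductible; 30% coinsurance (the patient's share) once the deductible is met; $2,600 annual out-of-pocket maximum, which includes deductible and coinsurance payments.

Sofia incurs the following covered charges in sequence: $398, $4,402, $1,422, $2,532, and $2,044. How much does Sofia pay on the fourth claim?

$383.40

Claim 1 ($398): fully absorbed by the deductible. Patient owes $398 (running OOP $398).
Claim 2 ($4,402): $102 finishes the deductible; $4,300 goes to coinsurance; patient's 30% is $1,290. Patient pays $1,392; OOP now $1,790.
Claim 3 ($1,422): deductible already satisfied, so patient's share is 30% × $1,422 = $426.60. Patient pays $426.60; OOP now $2,216.60.
Claim 4 ($2,532): deductible already satisfied, so patient's share is 30% × $2,532 = $759.60. OOP would hit $2,976.20 > $2,600, so the cap limits the patient to $2,600 − $2,216.60 = $383.40.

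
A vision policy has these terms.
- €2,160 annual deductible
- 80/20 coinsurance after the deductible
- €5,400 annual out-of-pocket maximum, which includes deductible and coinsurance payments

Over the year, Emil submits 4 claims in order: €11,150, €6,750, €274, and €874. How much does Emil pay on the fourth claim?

€37.20

Claim 1 (€11,150): €2,160 finishes the deductible; €8,990 goes to coinsurance; member's 20% is €1,798. Member owes €3,958 (running OOP €3,958).
Claim 2 (€6,750): deductible already satisfied, so member's share is 20% × €6,750 = €1,350. Cost to member: €1,350. OOP to date €5,308.
Claim 3 (€274): deductible already satisfied, so member's share is 20% × €274 = €54.80. Member owes €54.80 (running OOP €5,362.80).
Claim 4 (€874): deductible already satisfied, so member's share is 20% × €874 = €174.80. Adding that to €5,362.80 gives €5,537.60, past the €5,400 cap; member pays only €5,400 − €5,362.80 = €37.20.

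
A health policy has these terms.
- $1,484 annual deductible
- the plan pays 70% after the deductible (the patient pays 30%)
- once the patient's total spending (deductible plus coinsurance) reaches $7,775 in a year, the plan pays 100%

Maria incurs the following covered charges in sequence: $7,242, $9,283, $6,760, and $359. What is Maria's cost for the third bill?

Claim 1 ($7,242): $1,484 finishes the deductible; $5,758 goes to coinsurance; 30% of $5,758 = $1,727.40. Patient pays $3,211.40; OOP now $3,211.40.
Claim 2 ($9,283): deductible met; 30% of $9,283 = $2,784.90. Patient owes $2,784.90 (running OOP $5,996.30).
Claim 3 ($6,760): deductible already satisfied, so patient's share is 30% × $6,760 = $2,028. OOP would hit $8,024.30 > $7,775, so the cap limits the patient to $7,775 − $5,996.30 = $1,778.70.

$1,778.70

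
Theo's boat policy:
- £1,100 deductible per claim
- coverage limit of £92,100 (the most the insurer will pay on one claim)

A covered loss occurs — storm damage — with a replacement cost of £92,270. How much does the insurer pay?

£91,170

Subtract the deductible: £92,270 − £1,100 = £91,170.
That's under the £92,100 cap, so the insurer reimburses the full £91,170.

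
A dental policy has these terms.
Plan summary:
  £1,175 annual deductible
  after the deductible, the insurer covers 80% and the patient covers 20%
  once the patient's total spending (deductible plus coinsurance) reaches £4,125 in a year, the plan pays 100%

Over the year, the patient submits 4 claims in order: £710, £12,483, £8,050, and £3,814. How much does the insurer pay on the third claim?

£7,503.60

Claim 1 — £710: fully absorbed by the deductible. Cost to patient: £710. OOP to date £710. Plan pays £710 − £710 = £0.
Claim 2 — £12,483: £465 finishes the deductible; £12,018 goes to coinsurance; coinsurance £12,018 × 20% = £2,403.60. Patient pays £2,868.60; OOP now £3,578.60. Insurer: £12,483 − £2,868.60 = £9,614.40.
Claim 3 — £8,050: 20% coinsurance on £8,050 = £1,610. Adding that to £3,578.60 gives £5,188.60, past the £4,125 cap; patient pays only £4,125 − £3,578.60 = £546.40. Plan pays £8,050 − £546.40 = £7,503.60.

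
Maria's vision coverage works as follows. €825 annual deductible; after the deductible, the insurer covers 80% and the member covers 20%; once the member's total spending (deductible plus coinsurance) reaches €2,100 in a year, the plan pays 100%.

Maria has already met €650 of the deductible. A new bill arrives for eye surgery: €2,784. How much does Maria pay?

Deductible still to meet: €825 − €650 = €175.
After the €175 deductible portion, €2,784 − €175 = €2,609 is subject to coinsurance.
Coinsurance: €2,609 × 20% = €521.80.
So the member owes €175 + €521.80 = €696.80 before any cap.
Year-to-date out-of-pocket becomes €650 + €696.80 = €1,346.80, still under the €2,100 maximum, so no cap applies.

€696.80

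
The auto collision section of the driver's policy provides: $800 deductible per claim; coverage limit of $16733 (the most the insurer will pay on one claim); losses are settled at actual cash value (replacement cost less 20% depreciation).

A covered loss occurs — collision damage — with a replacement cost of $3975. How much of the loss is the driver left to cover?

$1595

Depreciate 20%: the covered value is $3975 × 0.8 = $3180.
After the deductible, $3180 − $800 = $2380 remains.
$2380 ≤ $16733, so the limit doesn't bind; insurer pays $2380.
The driver bears the rest of the original loss: $3975 − $2380 = $1595.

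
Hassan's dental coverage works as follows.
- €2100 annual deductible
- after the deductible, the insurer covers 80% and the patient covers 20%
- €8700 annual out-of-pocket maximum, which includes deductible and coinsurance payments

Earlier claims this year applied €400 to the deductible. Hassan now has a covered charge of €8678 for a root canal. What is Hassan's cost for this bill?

Deductible still to meet: €2100 − €400 = €1700.
The remaining €6978 (= €8678 − €1700) moves to coinsurance.
20% of €6978 = €1395.60 falls to the patient.
So the patient owes €1700 + €1395.60 = €3095.60 before any cap.
Total out-of-pocket so far would be €400 + €3095.60 = €3495.60, below the €8700 cap — no reduction.

€3095.60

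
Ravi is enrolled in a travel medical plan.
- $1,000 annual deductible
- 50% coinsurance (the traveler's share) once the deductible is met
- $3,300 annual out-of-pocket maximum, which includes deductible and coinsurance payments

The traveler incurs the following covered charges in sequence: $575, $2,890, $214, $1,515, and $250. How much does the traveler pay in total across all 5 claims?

$3,222

Bill 1, $575: all of it applies to the deductible. Traveler pays $575; OOP now $575.
Bill 2, $2,890: $425 finishes the deductible; $2,465 goes to coinsurance; 50% of $2,465 = $1,232.50. Traveler owes $1,657.50 (running OOP $2,232.50).
Bill 3, $214: 50% coinsurance on $214 = $107. Traveler owes $107 (running OOP $2,339.50).
Bill 4, $1,515: deductible met; 50% of $1,515 = $757.50. Traveler owes $757.50 (running OOP $3,097).
Bill 5, $250: 50% coinsurance on $250 = $125. Traveler pays $125; OOP now $3,222.
Total paid by the traveler: $575 + $1,657.50 + $107 + $757.50 + $125 = $3,222.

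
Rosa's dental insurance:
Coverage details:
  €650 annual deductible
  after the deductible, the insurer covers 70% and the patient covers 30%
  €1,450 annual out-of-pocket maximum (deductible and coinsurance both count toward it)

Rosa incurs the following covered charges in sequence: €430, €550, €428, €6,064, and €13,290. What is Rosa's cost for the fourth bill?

€572.60

#1 (€430): fully absorbed by the deductible. Patient pays €430; OOP now €430.
#2 (€550): €220 to deductible, leaving €330; coinsurance €330 × 30% = €99. Cost to patient: €319. OOP to date €749.
#3 (€428): deductible met; 30% of €428 = €128.40. Patient owes €128.40 (running OOP €877.40).
#4 (€6,064): deductible already satisfied, so patient's share is 30% × €6,064 = €1,819.20. OOP would hit €2,696.60 > €1,450, so the cap limits the patient to €1,450 − €877.40 = €572.60.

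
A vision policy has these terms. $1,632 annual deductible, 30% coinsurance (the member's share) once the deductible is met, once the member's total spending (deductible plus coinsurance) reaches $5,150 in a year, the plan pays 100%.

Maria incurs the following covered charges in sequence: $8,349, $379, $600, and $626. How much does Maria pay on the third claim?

Claim 1 ($8,349): $1,632 to deductible, leaving $6,717; coinsurance $6,717 × 30% = $2,015.10. Member pays $3,647.10; OOP now $3,647.10.
Claim 2 ($379): deductible already satisfied, so member's share is 30% × $379 = $113.70. Member owes $113.70 (running OOP $3,760.80).
Claim 3 ($600): deductible met; 30% of $600 = $180. Cost to member: $180. OOP to date $3,940.80.

$180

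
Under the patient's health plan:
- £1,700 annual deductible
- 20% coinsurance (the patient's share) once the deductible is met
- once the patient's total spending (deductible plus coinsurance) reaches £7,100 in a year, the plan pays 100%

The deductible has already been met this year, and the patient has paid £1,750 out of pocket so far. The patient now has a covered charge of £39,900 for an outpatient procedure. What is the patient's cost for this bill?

£5,350

The deductible is already satisfied, so the full bill goes to coinsurance.
Patient's 20% share of £39,900 is £7,980.
Year-to-date out-of-pocket would reach £1,750 + £7,980 = £9,730, above the £7,100 maximum, so the patient pays only £7,100 − £1,750 = £5,350.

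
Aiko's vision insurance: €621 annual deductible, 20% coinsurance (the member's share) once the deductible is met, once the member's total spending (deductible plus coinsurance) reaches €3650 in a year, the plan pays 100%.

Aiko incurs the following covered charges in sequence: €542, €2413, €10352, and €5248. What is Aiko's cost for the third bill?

€2070.40

Claim 1 (€542): fully absorbed by the deductible. Cost to member: €542. OOP to date €542.
Claim 2 (€2413): €79 to deductible, leaving €2334; coinsurance €2334 × 20% = €466.80. Member pays €545.80; OOP now €1087.80.
Claim 3 (€10352): deductible met; 20% of €10352 = €2070.40. Cost to member: €2070.40. OOP to date €3158.20.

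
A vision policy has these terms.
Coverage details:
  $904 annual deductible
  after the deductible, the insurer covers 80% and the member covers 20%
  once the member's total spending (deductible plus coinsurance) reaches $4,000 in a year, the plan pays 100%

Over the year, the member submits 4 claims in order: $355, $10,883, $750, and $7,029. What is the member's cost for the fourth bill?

Claim 1 — $355: fully absorbed by the deductible. Member pays $355; OOP now $355.
Claim 2 — $10,883: $549 to deductible, leaving $10,334; 20% of $10,334 = $2,066.80. Member owes $2,615.80 (running OOP $2,970.80).
Claim 3 — $750: deductible already satisfied, so member's share is 20% × $750 = $150. Member owes $150 (running OOP $3,120.80).
Claim 4 — $7,029: deductible met; 20% of $7,029 = $1,405.80. That would push OOP to $4,526.60, over the $4,000 cap, so member pays $4,000 − $3,120.80 = $879.20.

$879.20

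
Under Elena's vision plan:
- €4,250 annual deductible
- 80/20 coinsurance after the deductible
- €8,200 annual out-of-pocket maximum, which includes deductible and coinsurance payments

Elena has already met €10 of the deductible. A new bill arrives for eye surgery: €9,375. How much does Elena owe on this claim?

€5,267

Remaining deductible: €4,250 − €10 = €4,240.
That leaves €9,375 − €4,240 = €5,135 for coinsurance.
Member's 20% share of €5,135 is €1,027.
Member responsibility before any cap: €4,240 + €1,027 = €5,267.
Year-to-date out-of-pocket becomes €10 + €5,267 = €5,277, still under the €8,200 maximum, so no cap applies.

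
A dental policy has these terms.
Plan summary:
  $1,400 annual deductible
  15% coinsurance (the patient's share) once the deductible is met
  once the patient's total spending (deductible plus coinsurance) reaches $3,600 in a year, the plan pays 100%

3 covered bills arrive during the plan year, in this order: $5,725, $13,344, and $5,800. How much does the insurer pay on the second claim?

Claim 1 ($5,725): $1,400 to deductible, leaving $4,325; 15% of $4,325 = $648.75. Patient pays $2,048.75; OOP now $2,048.75. Insurer: $5,725 − $2,048.75 = $3,676.25.
Claim 2 ($13,344): deductible already satisfied, so patient's share is 15% × $13,344 = $2,001.60. Adding that to $2,048.75 gives $4,050.35, past the $3,600 cap; patient pays only $3,600 − $2,048.75 = $1,551.25. Plan pays $13,344 − $1,551.25 = $11,792.75.

$11,792.75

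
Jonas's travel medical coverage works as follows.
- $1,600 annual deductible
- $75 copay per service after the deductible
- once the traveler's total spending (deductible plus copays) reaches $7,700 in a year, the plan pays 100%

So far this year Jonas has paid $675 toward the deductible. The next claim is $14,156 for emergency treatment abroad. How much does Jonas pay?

$1,000

Remaining deductible: $1,600 − $675 = $925.
That leaves $14,156 − $925 = $13,231 for the copay.
Copay on this service: $75.
That puts the traveler's cost at $925 + $75 = $1,000 before any cap.
Cumulative spending $675 + $1,000 = $1,675 stays under the $7,700 maximum.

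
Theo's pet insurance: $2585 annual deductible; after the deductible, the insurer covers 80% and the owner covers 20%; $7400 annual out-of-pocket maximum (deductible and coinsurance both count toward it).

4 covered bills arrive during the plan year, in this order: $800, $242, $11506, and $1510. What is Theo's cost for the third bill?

$3535.60

Bill 1, $800: fully absorbed by the deductible. Cost to owner: $800. OOP to date $800.
Bill 2, $242: all of it applies to the deductible. Owner pays $242; OOP now $1042.
Bill 3, $11506: $1543 finishes the deductible; $9963 goes to coinsurance; 20% of $9963 = $1992.60. Owner owes $3535.60 (running OOP $4577.60).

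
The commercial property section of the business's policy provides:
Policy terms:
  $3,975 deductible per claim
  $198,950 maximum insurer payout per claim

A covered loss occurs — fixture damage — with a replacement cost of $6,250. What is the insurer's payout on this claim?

Subtract the deductible: $6,250 − $3,975 = $2,275.
$2,275 ≤ $198,950, so the limit doesn't bind; insurer pays $2,275.

$2,275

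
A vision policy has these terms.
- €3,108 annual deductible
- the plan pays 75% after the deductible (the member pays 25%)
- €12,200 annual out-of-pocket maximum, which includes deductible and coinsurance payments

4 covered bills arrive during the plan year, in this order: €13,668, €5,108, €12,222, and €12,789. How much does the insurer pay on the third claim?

€9,166.50

#1 (€13,668): €3,108 to deductible, leaving €10,560; 25% of €10,560 = €2,640. Member owes €5,748 (running OOP €5,748). Insurer: €13,668 − €5,748 = €7,920.
#2 (€5,108): deductible already satisfied, so member's share is 25% × €5,108 = €1,277. Member pays €1,277; OOP now €7,025. Plan pays €5,108 − €1,277 = €3,831.
#3 (€12,222): deductible met; 25% of €12,222 = €3,055.50. Member owes €3,055.50 (running OOP €10,080.50). Insurer: €12,222 − €3,055.50 = €9,166.50.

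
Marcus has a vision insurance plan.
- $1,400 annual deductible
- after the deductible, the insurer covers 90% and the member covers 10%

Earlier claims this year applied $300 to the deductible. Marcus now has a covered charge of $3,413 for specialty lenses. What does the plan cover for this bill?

$2,081.70

Remaining deductible: $1,400 − $300 = $1,100.
The remaining $2,313 (= $3,413 − $1,100) moves to coinsurance.
10% of $2,313 = $231.30 falls to the member.
So the member owes $1,100 + $231.30 = $1,331.30.
Insurer pays the balance: $3,413 − $1,331.30 = $2,081.70.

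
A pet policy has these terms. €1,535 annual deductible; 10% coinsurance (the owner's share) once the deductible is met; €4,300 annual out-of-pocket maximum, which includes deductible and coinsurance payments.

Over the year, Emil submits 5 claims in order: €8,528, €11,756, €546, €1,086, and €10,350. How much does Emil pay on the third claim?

€54.60

Claim 1 (€8,528): €1,535 to deductible, leaving €6,993; owner's 10% is €699.30. Owner pays €2,234.30; OOP now €2,234.30.
Claim 2 (€11,756): 10% coinsurance on €11,756 = €1,175.60. Owner owes €1,175.60 (running OOP €3,409.90).
Claim 3 (€546): deductible already satisfied, so owner's share is 10% × €546 = €54.60. Owner owes €54.60 (running OOP €3,464.50).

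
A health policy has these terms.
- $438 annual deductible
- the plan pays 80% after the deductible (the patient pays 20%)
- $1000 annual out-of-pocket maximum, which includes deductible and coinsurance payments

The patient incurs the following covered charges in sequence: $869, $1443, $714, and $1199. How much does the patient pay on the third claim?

$142.80

Claim 1 ($869): deductible takes $438, $431 remains; patient's 20% is $86.20. Patient pays $524.20; OOP now $524.20.
Claim 2 ($1443): deductible already satisfied, so patient's share is 20% × $1443 = $288.60. Patient pays $288.60; OOP now $812.80.
Claim 3 ($714): 20% coinsurance on $714 = $142.80. Patient owes $142.80 (running OOP $955.60).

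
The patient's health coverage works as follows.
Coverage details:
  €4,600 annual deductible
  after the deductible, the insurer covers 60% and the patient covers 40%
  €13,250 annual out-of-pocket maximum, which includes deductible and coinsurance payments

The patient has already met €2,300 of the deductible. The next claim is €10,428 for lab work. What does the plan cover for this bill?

€4,876.80

Remaining deductible: €4,600 − €2,300 = €2,300.
After the €2,300 deductible portion, €10,428 − €2,300 = €8,128 is subject to coinsurance.
Patient's 40% share of €8,128 is €3,251.20.
That puts the patient's cost at €2,300 + €3,251.20 = €5,551.20 before any cap.
Year-to-date out-of-pocket becomes €2,300 + €5,551.20 = €7,851.20, still under the €13,250 maximum, so no cap applies.
The plan picks up €10,428 − €5,551.20 = €4,876.80.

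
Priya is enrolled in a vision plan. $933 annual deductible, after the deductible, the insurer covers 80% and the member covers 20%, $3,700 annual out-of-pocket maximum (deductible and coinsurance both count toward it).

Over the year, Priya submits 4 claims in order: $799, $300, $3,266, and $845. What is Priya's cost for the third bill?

$653.20

Claim 1 ($799): all of it applies to the deductible. Cost to member: $799. OOP to date $799.
Claim 2 ($300): deductible takes $134, $166 remains; member's 20% is $33.20. Cost to member: $167.20. OOP to date $966.20.
Claim 3 ($3,266): deductible already satisfied, so member's share is 20% × $3,266 = $653.20. Member owes $653.20 (running OOP $1,619.40).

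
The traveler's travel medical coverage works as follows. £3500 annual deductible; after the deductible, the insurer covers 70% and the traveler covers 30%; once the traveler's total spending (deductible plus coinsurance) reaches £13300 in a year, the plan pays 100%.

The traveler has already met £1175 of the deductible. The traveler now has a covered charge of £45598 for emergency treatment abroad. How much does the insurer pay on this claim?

Deductible still to meet: £3500 − £1175 = £2325.
The remaining £43273 (= £45598 − £2325) moves to coinsurance.
Coinsurance: £43273 × 30% = £12981.90.
Traveler responsibility before any cap: £2325 + £12981.90 = £15306.90.
Adding £15306.90 to the £1175 already spent would give £16481.90, which exceeds the £13300 cap; the traveler pays just £13300 − £1175 = £12125.
The plan picks up £45598 − £12125 = £33473.

£33473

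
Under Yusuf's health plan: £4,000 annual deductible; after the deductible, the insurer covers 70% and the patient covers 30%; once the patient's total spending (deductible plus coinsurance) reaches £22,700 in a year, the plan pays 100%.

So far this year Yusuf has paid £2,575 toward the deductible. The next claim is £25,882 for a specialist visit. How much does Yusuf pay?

£8,762.10

Remaining deductible: £4,000 − £2,575 = £1,425.
After the £1,425 deductible portion, £25,882 − £1,425 = £24,457 is subject to coinsurance.
Patient's 30% share of £24,457 is £7,337.10.
So the patient owes £1,425 + £7,337.10 = £8,762.10 before any cap.
Cumulative spending £2,575 + £8,762.10 = £11,337.10 stays under the £22,700 maximum.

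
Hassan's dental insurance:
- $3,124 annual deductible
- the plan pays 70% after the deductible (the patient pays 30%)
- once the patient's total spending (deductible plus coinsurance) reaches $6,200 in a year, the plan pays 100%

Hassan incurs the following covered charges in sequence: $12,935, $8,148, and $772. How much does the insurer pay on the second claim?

Claim 1 — $12,935: $3,124 finishes the deductible; $9,811 goes to coinsurance; coinsurance $9,811 × 30% = $2,943.30. Patient pays $6,067.30; OOP now $6,067.30. Insurer: $12,935 − $6,067.30 = $6,867.70.
Claim 2 — $8,148: deductible met; 30% of $8,148 = $2,444.40. That would push OOP to $8,511.70, over the $6,200 cap, so patient pays $6,200 − $6,067.30 = $132.70. Insurer: $8,148 − $132.70 = $8,015.30.

$8,015.30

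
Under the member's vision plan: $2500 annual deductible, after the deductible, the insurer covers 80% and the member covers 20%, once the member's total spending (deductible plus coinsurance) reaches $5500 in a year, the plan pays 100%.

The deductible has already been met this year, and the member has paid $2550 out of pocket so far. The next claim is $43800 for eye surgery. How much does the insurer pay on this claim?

$40850

The deductible is already satisfied, so the full bill goes to coinsurance.
Member's 20% share of $43800 is $8760.
That would bring total out-of-pocket to $11310, past the $5500 cap. The member is capped at $5500 − $2550 = $2950 on this claim.
The insurer covers the remainder: $43800 − $2950 = $40850.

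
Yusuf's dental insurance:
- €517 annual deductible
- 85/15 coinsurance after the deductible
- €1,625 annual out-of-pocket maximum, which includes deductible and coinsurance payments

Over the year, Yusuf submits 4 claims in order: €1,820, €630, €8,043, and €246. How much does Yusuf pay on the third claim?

Claim 1 — €1,820: €517 to deductible, leaving €1,303; patient's 15% is €195.45. Patient pays €712.45; OOP now €712.45.
Claim 2 — €630: deductible met; 15% of €630 = €94.50. Patient owes €94.50 (running OOP €806.95).
Claim 3 — €8,043: deductible met; 15% of €8,043 = €1,206.45. Adding that to €806.95 gives €2,013.40, past the €1,625 cap; patient pays only €1,625 − €806.95 = €818.05.

€818.05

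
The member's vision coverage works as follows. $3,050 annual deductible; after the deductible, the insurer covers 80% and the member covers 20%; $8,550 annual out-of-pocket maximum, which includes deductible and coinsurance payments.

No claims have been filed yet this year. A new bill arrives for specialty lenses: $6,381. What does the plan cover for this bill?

$2,664.80

The full $3,050 deductible is still open; $3,050 of this bill applies to it.
After the $3,050 deductible portion, $6,381 − $3,050 = $3,331 is subject to coinsurance.
20% of $3,331 = $666.20 falls to the member.
Member responsibility before any cap: $3,050 + $666.20 = $3,716.20.
Cumulative spending $0 + $3,716.20 = $3,716.20 stays under the $8,550 maximum.
The insurer covers the remainder: $6,381 − $3,716.20 = $2,664.80.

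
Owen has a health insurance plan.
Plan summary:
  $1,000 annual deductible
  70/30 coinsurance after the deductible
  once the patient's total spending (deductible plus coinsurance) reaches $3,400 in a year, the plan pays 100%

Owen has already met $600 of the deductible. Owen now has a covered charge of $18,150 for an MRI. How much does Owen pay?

$2,800

Deductible still to meet: $1,000 − $600 = $400.
That leaves $18,150 − $400 = $17,750 for coinsurance.
Patient's 30% share of $17,750 is $5,325.
So the patient owes $400 + $5,325 = $5,725 before any cap.
Adding $5,725 to the $600 already spent would give $6,325, which exceeds the $3,400 cap; the patient pays just $3,400 − $600 = $2,800.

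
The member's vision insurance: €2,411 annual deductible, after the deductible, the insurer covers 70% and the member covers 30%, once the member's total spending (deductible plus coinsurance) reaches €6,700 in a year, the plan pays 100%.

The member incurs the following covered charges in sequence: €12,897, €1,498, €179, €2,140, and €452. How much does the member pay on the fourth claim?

#1 (€12,897): deductible takes €2,411, €10,486 remains; member's 30% is €3,145.80. Member owes €5,556.80 (running OOP €5,556.80).
#2 (€1,498): 30% coinsurance on €1,498 = €449.40. Cost to member: €449.40. OOP to date €6,006.20.
#3 (€179): deductible already satisfied, so member's share is 30% × €179 = €53.70. Member pays €53.70; OOP now €6,059.90.
#4 (€2,140): 30% coinsurance on €2,140 = €642. OOP would hit €6,701.90 > €6,700, so the cap limits the member to €6,700 − €6,059.90 = €640.10.

€640.10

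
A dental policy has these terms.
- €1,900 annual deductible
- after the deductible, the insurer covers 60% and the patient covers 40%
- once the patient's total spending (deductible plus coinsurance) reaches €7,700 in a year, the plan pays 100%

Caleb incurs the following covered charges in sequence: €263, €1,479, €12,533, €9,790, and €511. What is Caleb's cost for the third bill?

Bill 1, €263: all of it applies to the deductible. Patient pays €263; OOP now €263.
Bill 2, €1,479: fully absorbed by the deductible. Patient pays €1,479; OOP now €1,742.
Bill 3, €12,533: deductible takes €158, €12,375 remains; patient's 40% is €4,950. Patient pays €5,108; OOP now €6,850.

€5,108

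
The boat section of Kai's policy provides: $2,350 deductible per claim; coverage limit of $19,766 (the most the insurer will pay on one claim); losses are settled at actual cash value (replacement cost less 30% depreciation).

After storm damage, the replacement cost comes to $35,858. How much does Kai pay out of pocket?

$16,092

Depreciate 30%: the covered value is $35,858 × 0.7 = $25,100.60.
Subtract the deductible: $25,100.60 − $2,350 = $22,750.60.
Since $22,750.60 > $19,766, the payout is capped at $19,766.
Owner's share is the uncovered remainder: $35,858 − $19,766 = $16,092.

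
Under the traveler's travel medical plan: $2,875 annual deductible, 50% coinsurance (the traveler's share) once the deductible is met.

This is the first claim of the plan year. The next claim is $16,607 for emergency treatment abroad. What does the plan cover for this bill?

$6,866

Deductible not yet touched, so the first $2,875 of the bill goes to the deductible.
That leaves $16,607 − $2,875 = $13,732 for coinsurance.
Traveler's 50% share of $13,732 is $6,866.
So the traveler owes $2,875 + $6,866 = $9,741.
The insurer covers the remainder: $16,607 − $9,741 = $6,866.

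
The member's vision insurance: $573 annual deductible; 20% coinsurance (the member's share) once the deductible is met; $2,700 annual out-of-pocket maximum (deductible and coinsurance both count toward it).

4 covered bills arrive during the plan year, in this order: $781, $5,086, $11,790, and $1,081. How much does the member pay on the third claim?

Claim 1 ($781): $573 finishes the deductible; $208 goes to coinsurance; 20% of $208 = $41.60. Member pays $614.60; OOP now $614.60.
Claim 2 ($5,086): 20% coinsurance on $5,086 = $1,017.20. Cost to member: $1,017.20. OOP to date $1,631.80.
Claim 3 ($11,790): deductible already satisfied, so member's share is 20% × $11,790 = $2,358. That would push OOP to $3,989.80, over the $2,700 cap, so member pays $2,700 − $1,631.80 = $1,068.20.

$1,068.20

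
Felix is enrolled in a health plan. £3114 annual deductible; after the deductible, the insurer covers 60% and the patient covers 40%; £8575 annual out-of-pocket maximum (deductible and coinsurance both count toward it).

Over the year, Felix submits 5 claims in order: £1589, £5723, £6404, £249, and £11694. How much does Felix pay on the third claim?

Claim 1 (£1589): entire amount goes to the deductible. Cost to patient: £1589. OOP to date £1589.
Claim 2 (£5723): deductible takes £1525, £4198 remains; 40% of £4198 = £1679.20. Patient pays £3204.20; OOP now £4793.20.
Claim 3 (£6404): deductible already satisfied, so patient's share is 40% × £6404 = £2561.60. Patient owes £2561.60 (running OOP £7354.80).

£2561.60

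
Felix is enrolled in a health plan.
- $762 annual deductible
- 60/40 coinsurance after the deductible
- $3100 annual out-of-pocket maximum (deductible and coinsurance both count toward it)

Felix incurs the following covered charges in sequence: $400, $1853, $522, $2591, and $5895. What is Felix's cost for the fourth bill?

Bill 1, $400: entire amount goes to the deductible. Cost to patient: $400. OOP to date $400.
Bill 2, $1853: $362 to deductible, leaving $1491; coinsurance $1491 × 40% = $596.40. Patient pays $958.40; OOP now $1358.40.
Bill 3, $522: deductible met; 40% of $522 = $208.80. Patient pays $208.80; OOP now $1567.20.
Bill 4, $2591: deductible already satisfied, so patient's share is 40% × $2591 = $1036.40. Patient pays $1036.40; OOP now $2603.60.

$1036.40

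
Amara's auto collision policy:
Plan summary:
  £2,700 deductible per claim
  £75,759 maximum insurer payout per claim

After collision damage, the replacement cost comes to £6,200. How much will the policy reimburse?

Less the £2,700 deductible: £6,200 − £2,700 = £3,500.
£3,500 ≤ £75,759, so the limit doesn't bind; insurer pays £3,500.

£3,500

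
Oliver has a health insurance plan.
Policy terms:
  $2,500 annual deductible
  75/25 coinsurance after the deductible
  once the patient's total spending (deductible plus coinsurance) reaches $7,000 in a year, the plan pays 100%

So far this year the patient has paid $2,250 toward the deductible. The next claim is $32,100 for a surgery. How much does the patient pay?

$4,750

Remaining deductible: $2,500 − $2,250 = $250.
After the $250 deductible portion, $32,100 − $250 = $31,850 is subject to coinsurance.
Coinsurance: $31,850 × 25% = $7,962.50.
That puts the patient's cost at $250 + $7,962.50 = $8,212.50 before any cap.
Year-to-date out-of-pocket would reach $2,250 + $8,212.50 = $10,462.50, above the $7,000 maximum, so the patient pays only $7,000 − $2,250 = $4,750.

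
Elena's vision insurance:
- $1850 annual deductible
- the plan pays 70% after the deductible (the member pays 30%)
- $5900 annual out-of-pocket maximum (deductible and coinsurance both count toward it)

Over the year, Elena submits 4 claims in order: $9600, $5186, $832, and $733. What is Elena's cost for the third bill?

$169.20

Claim 1 — $9600: $1850 to deductible, leaving $7750; member's 30% is $2325. Cost to member: $4175. OOP to date $4175.
Claim 2 — $5186: deductible met; 30% of $5186 = $1555.80. Member owes $1555.80 (running OOP $5730.80).
Claim 3 — $832: 30% coinsurance on $832 = $249.60. That would push OOP to $5980.40, over the $5900 cap, so member pays $5900 − $5730.80 = $169.20.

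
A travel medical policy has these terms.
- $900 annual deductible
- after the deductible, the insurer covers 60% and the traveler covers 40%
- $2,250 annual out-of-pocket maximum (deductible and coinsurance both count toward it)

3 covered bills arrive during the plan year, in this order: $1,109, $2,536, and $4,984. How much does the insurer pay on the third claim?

#1 ($1,109): deductible takes $900, $209 remains; coinsurance $209 × 40% = $83.60. Traveler owes $983.60 (running OOP $983.60). Insurer: $1,109 − $983.60 = $125.40.
#2 ($2,536): deductible met; 40% of $2,536 = $1,014.40. Traveler owes $1,014.40 (running OOP $1,998). Plan pays $2,536 − $1,014.40 = $1,521.60.
#3 ($4,984): deductible already satisfied, so traveler's share is 40% × $4,984 = $1,993.60. That would push OOP to $3,991.60, over the $2,250 cap, so traveler pays $2,250 − $1,998 = $252. Plan pays $4,984 − $252 = $4,732.

$4,732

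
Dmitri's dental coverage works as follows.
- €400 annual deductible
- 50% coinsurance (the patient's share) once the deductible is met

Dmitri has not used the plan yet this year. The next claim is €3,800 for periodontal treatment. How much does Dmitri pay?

Nothing has been paid toward the €400 deductible, so the first €400 of this charge is applied there.
The remaining €3,400 (= €3,800 − €400) moves to coinsurance.
Coinsurance: €3,400 × 50% = €1,700.
Patient responsibility: €400 + €1,700 = €2,100.

€2,100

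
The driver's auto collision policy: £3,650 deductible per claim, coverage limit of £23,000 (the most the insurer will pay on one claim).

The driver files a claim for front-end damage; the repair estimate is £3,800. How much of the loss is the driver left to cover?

£3,650

Subtract the deductible: £3,800 − £3,650 = £150.
That's under the £23,000 cap, so the insurer reimburses the full £150.
Driver's share is the uncovered remainder: £3,800 − £150 = £3,650.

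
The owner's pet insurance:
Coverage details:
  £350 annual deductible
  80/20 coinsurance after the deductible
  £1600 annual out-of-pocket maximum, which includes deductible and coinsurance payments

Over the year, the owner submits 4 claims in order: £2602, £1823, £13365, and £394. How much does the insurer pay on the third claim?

Claim 1 (£2602): £350 finishes the deductible; £2252 goes to coinsurance; coinsurance £2252 × 20% = £450.40. Owner owes £800.40 (running OOP £800.40). Plan pays £2602 − £800.40 = £1801.60.
Claim 2 (£1823): deductible met; 20% of £1823 = £364.60. Owner owes £364.60 (running OOP £1165). Insurer: £1823 − £364.60 = £1458.40.
Claim 3 (£13365): deductible already satisfied, so owner's share is 20% × £13365 = £2673. OOP would hit £3838 > £1600, so the cap limits the owner to £1600 − £1165 = £435. Insurer: £13365 − £435 = £12930.

£12930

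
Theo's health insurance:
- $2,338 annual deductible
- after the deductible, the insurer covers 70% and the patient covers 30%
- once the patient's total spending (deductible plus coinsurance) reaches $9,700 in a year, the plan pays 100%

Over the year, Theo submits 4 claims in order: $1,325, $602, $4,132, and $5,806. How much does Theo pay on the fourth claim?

$1,741.80

#1 ($1,325): all of it applies to the deductible. Cost to patient: $1,325. OOP to date $1,325.
#2 ($602): fully absorbed by the deductible. Patient owes $602 (running OOP $1,927).
#3 ($4,132): $411 finishes the deductible; $3,721 goes to coinsurance; 30% of $3,721 = $1,116.30. Patient owes $1,527.30 (running OOP $3,454.30).
#4 ($5,806): 30% coinsurance on $5,806 = $1,741.80. Cost to patient: $1,741.80. OOP to date $5,196.10.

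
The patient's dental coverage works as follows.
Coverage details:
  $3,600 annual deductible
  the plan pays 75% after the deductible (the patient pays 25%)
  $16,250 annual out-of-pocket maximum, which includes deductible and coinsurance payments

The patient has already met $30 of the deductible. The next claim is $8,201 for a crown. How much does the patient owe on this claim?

Remaining deductible: $3,600 − $30 = $3,570.
That leaves $8,201 − $3,570 = $4,631 for coinsurance.
Patient's 25% share of $4,631 is $1,157.75.
That puts the patient's cost at $3,570 + $1,157.75 = $4,727.75 before any cap.
Cumulative spending $30 + $4,727.75 = $4,757.75 stays under the $16,250 maximum.

$4,727.75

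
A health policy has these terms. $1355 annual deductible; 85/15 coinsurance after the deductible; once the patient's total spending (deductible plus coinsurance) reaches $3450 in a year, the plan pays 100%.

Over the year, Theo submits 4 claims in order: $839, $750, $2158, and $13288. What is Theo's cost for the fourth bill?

Claim 1 ($839): all of it applies to the deductible. Patient owes $839 (running OOP $839).
Claim 2 ($750): $516 finishes the deductible; $234 goes to coinsurance; 15% of $234 = $35.10. Patient owes $551.10 (running OOP $1390.10).
Claim 3 ($2158): deductible met; 15% of $2158 = $323.70. Patient owes $323.70 (running OOP $1713.80).
Claim 4 ($13288): deductible already satisfied, so patient's share is 15% × $13288 = $1993.20. Adding that to $1713.80 gives $3707, past the $3450 cap; patient pays only $3450 − $1713.80 = $1736.20.

$1736.20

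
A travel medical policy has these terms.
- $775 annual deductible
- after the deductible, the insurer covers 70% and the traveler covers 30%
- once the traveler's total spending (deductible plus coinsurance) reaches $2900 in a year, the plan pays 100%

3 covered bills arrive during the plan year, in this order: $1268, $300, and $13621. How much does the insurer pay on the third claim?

$11733.90

Claim 1 — $1268: $775 to deductible, leaving $493; 30% of $493 = $147.90. Cost to traveler: $922.90. OOP to date $922.90. Plan pays $1268 − $922.90 = $345.10.
Claim 2 — $300: 30% coinsurance on $300 = $90. Traveler owes $90 (running OOP $1012.90). Plan pays $300 − $90 = $210.
Claim 3 — $13621: 30% coinsurance on $13621 = $4086.30. Adding that to $1012.90 gives $5099.20, past the $2900 cap; traveler pays only $2900 − $1012.90 = $1887.10. Plan pays $13621 − $1887.10 = $11733.90.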